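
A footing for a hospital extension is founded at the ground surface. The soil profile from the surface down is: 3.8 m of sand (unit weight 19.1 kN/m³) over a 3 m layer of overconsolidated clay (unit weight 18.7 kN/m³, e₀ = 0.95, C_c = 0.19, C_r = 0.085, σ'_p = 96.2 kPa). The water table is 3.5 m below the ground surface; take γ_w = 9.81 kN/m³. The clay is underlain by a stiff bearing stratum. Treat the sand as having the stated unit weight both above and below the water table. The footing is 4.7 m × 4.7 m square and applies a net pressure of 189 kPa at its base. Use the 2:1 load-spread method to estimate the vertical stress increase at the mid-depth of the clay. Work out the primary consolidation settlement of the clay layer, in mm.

Mid-depth of clay below the ground surface: z = 3.8 + 3/2 = 5.3 m.
Total vertical stress at mid-clay: σ_v = 19.1×3.8 + 18.7×1.5 = 100.63 kPa.
Pore pressure: u = 9.81×(5.3 − 3.5) = 17.658 kPa.
Initial effective stress: σ'_0 = σ_v − u = 100.63 − 17.658 = 82.972 kPa.
Stress increase at mid-clay by the 2:1 spreading method:
Δσ = qBL/((B+z)(L+z)) = 189×4.7×4.7/((4.7+5.3)(4.7+5.3)) = 41.75 kPa
Final effective stress: σ'_f = 82.972 + 41.75 = 124.72 kPa.
σ'_f = 124.72 > σ'_p = 96.2 kPa, so the stress path crosses the preconsolidation pressure — recompression up to σ'_p, then virgin compression beyond:
S_c = H/(1+e₀)·[C_r·log₁₀(σ'_p/σ'_0) + C_c·log₁₀(σ'_f/σ'_p)]
    = 3/1.95 × [0.085×log₁₀(96.2/82.972) + 0.19×log₁₀(124.72/96.2)]
    = 1.5385 × [0.0054607 + 0.021425] = 0.04136 m

S_c ≈ 41.4 mm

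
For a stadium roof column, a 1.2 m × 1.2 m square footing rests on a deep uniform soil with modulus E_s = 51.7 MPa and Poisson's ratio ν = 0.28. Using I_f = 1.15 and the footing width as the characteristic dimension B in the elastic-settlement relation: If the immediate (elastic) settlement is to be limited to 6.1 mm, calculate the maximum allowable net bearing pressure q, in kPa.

q ≈ 248 kPa

E_s = 51.7 MPa = 51700 kPa.
S_e = q·B·(1−ν²)/E_s · I_f  ⇒  q = S_e·E_s / (B·(1−ν²)·I_f).
q = 0.0061 × 51700 / (1.2 × 0.9216 × 1.15) = 248 kPa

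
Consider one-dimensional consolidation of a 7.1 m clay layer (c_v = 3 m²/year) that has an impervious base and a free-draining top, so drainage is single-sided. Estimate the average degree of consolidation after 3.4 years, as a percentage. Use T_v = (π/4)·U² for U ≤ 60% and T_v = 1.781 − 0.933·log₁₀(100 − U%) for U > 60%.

U ≈ 50.8 %

Drainage path length: H_d = H = 7.1 m (single drainage).
T_v = c_v·t/H_d² = 3×3.4/7.1² = 0.20234.
T_v = 0.20234 corresponds to the U ≤ 60% branch:
U = √(4T_v/π) = 0.5076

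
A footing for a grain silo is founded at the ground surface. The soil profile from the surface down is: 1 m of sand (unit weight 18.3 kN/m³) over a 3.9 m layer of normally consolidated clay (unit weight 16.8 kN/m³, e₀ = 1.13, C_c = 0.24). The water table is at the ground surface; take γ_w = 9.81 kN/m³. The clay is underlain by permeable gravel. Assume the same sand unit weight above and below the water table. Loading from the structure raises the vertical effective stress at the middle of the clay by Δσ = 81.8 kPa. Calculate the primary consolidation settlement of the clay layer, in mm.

Mid-depth of clay below the ground surface: z = 1 + 3.9/2 = 2.95 m.
Total vertical stress at mid-clay: σ_v = 18.3×1 + 16.8×1.95 = 51.06 kPa.
Pore pressure: u = 9.81×(2.95 − 0) = 28.94 kPa.
Initial effective stress: σ'_0 = σ_v − u = 51.06 − 28.94 = 22.12 kPa.
Final effective stress: σ'_f = σ'_0 + Δσ = 22.12 + 81.8 = 103.92 kPa.
Normally consolidated clay, so the full stress increment lies on the virgin compression line:
S_c = C_c·H/(1+e₀)·log₁₀(σ'_f/σ'_0) = 0.24×3.9/(1+1.13)×log₁₀(103.92/22.12)
    = 0.43944 × 0.67191 = 0.2953 m

S_c ≈ 295 mm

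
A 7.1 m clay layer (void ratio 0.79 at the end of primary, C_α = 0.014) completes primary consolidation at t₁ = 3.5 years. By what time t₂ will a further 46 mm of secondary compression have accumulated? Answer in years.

t₂ ≈ 23.6 years

S_s = C_α·H/(1+e_p)·log₁₀(t₂/t₁) ⇒ log₁₀(t₂/t₁) = S_s·(1+e_p)/(C_α·H).
log₁₀(t₂/t₁) = 0.046 × (1+0.79) / (0.014×7.1) = 0.8284
t₂ = t₁ × 10^0.8284 = 3.5 × 6.736 = 23.57 years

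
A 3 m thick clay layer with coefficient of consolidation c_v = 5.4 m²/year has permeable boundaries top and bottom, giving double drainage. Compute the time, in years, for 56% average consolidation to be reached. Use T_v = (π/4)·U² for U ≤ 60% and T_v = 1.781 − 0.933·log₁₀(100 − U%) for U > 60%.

t ≈ 0.103 years

Drainage path length: H_d = H/2 = 1.5 m (double drainage).
U ≤ 60%: T_v = (π/4)·U² = (π/4)×0.56² = 0.2463.
t = T_v·H_d²/c_v = 0.2463×1.5²/5.4 = 0.1026 years.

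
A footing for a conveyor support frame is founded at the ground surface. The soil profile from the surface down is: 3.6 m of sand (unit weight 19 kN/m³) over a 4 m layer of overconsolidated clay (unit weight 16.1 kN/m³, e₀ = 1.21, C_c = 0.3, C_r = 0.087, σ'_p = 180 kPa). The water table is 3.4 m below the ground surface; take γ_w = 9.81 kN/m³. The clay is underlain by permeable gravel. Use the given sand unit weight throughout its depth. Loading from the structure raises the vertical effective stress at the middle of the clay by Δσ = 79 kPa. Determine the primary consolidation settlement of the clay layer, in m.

Mid-depth of clay below the ground surface: z = 3.6 + 4/2 = 5.6 m.
Total vertical stress at mid-clay: σ_v = 19×3.6 + 16.1×2 = 100.6 kPa.
Pore pressure: u = 9.81×(5.6 − 3.4) = 21.582 kPa.
Initial effective stress: σ'_0 = σ_v − u = 100.6 − 21.582 = 79.018 kPa.
Final effective stress: σ'_f = 79.018 + 79 = 158.02 kPa.
σ'_f = 158.02 ≤ σ'_p = 180 kPa, so the clay remains overconsolidated and only the recompression index applies:
S_c = C_r·H/(1+e₀)·log₁₀(σ'_f/σ'_0) = 0.087×4/2.21×log₁₀(158.02/79.018)
    = 0.15747 × 0.30099 = 0.0474 m

S_c ≈ 0.0474 m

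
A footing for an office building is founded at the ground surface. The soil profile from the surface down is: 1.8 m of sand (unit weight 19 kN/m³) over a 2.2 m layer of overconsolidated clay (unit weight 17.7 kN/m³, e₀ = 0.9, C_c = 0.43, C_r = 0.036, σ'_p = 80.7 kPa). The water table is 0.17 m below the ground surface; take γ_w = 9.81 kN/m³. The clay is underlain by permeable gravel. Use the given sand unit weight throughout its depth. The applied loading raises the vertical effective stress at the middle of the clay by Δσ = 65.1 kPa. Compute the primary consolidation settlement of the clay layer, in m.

S_c ≈ 0.0482 m

Mid-depth of clay below the ground surface: z = 1.8 + 2.2/2 = 2.9 m.
Total vertical stress at mid-clay: σ_v = 19×1.8 + 17.7×1.1 = 53.67 kPa.
Pore pressure: u = 9.81×(2.9 − 0.17) = 26.781 kPa.
Initial effective stress: σ'_0 = σ_v − u = 53.67 − 26.781 = 26.889 kPa.
Final effective stress: σ'_f = 26.889 + 65.1 = 91.989 kPa.
σ'_f = 91.989 > σ'_p = 80.7 kPa, so the stress path crosses the preconsolidation pressure — recompression up to σ'_p, then virgin compression beyond:
S_c = H/(1+e₀)·[C_r·log₁₀(σ'_p/σ'_0) + C_c·log₁₀(σ'_f/σ'_p)]
    = 2.2/1.9 × [0.036×log₁₀(80.7/26.889) + 0.43×log₁₀(91.989/80.7)]
    = 1.1579 × [0.017183 + 0.024451] = 0.04821 m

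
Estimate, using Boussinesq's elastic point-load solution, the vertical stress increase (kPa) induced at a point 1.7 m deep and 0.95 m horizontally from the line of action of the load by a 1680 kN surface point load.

Boussinesq vertical stress below a point load on an elastic half-space:
Δσ_z = 3P/(2πz²) · [1 + (r/z)²]^(−5/2)
r/z = 0.95/1.7 = 0.55882; [1+(r/z)²]^(−5/2) = 0.50691.
Δσ_z = 3×1680/(2π×1.7²) × 0.50691 = 277.56 × 0.50691 = 140.7 kPa

Δσ_z ≈ 141 kPa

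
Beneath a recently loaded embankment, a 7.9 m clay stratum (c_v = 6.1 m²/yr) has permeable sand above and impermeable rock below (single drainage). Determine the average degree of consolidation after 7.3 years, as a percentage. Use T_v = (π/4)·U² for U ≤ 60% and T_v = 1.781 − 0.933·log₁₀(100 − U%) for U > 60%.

U ≈ 86.1 %

Drainage path length: H_d = H = 7.9 m (single drainage).
T_v = c_v·t/H_d² = 6.1×7.3/7.9² = 0.71351.
T_v = 0.71351 corresponds to the U > 60% branch:
U = 1 − 10^((1.781 − T_v)/0.933)/100 = 0.8606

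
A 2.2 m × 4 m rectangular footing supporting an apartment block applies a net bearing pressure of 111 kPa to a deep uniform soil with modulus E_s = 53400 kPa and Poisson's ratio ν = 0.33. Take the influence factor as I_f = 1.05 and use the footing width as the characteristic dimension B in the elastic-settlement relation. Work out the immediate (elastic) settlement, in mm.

Immediate (elastic) settlement: S_e = q·B·(1−ν²)/E_s · I_f.
S_e = 111 × 2.2 × (1 − 0.33²) / 53400 × 1.05
    = 111 × 2.2 × 0.8911 / 53400 × 1.05
    = 0.004279 m = 4.279 mm

S_e ≈ 4.28 mm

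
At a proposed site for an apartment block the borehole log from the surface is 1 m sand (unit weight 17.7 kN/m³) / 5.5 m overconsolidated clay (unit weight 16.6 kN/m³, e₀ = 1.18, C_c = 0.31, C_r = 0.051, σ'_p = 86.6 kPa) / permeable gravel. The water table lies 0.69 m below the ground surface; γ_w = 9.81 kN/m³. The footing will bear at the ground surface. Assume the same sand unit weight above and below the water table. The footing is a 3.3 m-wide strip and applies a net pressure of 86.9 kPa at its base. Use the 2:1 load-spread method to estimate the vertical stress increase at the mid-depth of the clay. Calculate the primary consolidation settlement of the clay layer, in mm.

Mid-depth of clay below the ground surface: z = 1 + 5.5/2 = 3.75 m.
Total vertical stress at mid-clay: σ_v = 17.7×1 + 16.6×2.75 = 63.35 kPa.
Pore pressure: u = 9.81×(3.75 − 0.69) = 30.019 kPa.
Initial effective stress: σ'_0 = σ_v − u = 63.35 − 30.019 = 33.331 kPa.
Stress increase at mid-clay by the 2:1 spreading method:
Δσ = qB/(B+z) = 86.9×3.3/(3.3+3.75) = 40.677 kPa
Final effective stress: σ'_f = 33.331 + 40.677 = 74.008 kPa.
σ'_f = 74.008 ≤ σ'_p = 86.6 kPa, so the clay remains overconsolidated and only the recompression index applies:
S_c = C_r·H/(1+e₀)·log₁₀(σ'_f/σ'_0) = 0.051×5.5/2.18×log₁₀(74.008/33.331)
    = 0.12867 × 0.34643 = 0.04457 m

S_c ≈ 44.6 mm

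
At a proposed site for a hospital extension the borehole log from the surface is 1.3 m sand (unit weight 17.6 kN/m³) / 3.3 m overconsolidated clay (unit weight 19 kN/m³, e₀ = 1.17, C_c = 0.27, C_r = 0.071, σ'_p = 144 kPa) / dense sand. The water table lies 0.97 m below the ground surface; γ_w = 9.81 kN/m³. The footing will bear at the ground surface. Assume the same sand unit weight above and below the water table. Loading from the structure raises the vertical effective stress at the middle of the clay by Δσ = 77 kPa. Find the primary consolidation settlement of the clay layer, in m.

Mid-depth of clay below the ground surface: z = 1.3 + 3.3/2 = 2.95 m.
Total vertical stress at mid-clay: σ_v = 17.6×1.3 + 19×1.65 = 54.23 kPa.
Pore pressure: u = 9.81×(2.95 − 0.97) = 19.424 kPa.
Initial effective stress: σ'_0 = σ_v − u = 54.23 − 19.424 = 34.806 kPa.
Final effective stress: σ'_f = 34.806 + 77 = 111.81 kPa.
σ'_f = 111.81 ≤ σ'_p = 144 kPa, so the clay remains overconsolidated and only the recompression index applies:
S_c = C_r·H/(1+e₀)·log₁₀(σ'_f/σ'_0) = 0.071×3.3/2.17×log₁₀(111.81/34.806)
    = 0.10797 × 0.50683 = 0.05472 m

S_c ≈ 0.0547 m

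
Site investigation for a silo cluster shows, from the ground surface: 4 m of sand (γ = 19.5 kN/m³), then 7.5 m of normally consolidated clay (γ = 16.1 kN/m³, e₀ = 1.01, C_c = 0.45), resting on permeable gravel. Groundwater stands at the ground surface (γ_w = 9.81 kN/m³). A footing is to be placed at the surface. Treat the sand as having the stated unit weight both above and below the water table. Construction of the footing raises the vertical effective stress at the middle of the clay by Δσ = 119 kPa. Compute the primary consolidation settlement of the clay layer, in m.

Mid-depth of clay below the ground surface: z = 4 + 7.5/2 = 7.75 m.
Total vertical stress at mid-clay: σ_v = 19.5×4 + 16.1×3.75 = 138.38 kPa.
Pore pressure: u = 9.81×(7.75 − 0) = 76.028 kPa.
Initial effective stress: σ'_0 = σ_v − u = 138.38 − 76.028 = 62.352 kPa.
Final effective stress: σ'_f = σ'_0 + Δσ = 62.352 + 119 = 181.35 kPa.
Normally consolidated clay, so the full stress increment lies on the virgin compression line:
S_c = C_c·H/(1+e₀)·log₁₀(σ'_f/σ'_0) = 0.45×7.5/(1+1.01)×log₁₀(181.35/62.352)
    = 1.6791 × 0.46367 = 0.7785 m

S_c ≈ 0.779 m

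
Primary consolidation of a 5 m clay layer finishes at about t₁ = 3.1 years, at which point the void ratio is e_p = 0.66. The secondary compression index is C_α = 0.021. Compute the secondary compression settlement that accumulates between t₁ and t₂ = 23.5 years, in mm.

S_s ≈ 55.6 mm

Secondary compression: S_s = C_α·H/(1+e_p)·log₁₀(t₂/t₁)
S_s = 0.021×5/(1+0.66)×log₁₀(23.5/3.1)
    = 0.06325 × 0.8797 = 0.05564 m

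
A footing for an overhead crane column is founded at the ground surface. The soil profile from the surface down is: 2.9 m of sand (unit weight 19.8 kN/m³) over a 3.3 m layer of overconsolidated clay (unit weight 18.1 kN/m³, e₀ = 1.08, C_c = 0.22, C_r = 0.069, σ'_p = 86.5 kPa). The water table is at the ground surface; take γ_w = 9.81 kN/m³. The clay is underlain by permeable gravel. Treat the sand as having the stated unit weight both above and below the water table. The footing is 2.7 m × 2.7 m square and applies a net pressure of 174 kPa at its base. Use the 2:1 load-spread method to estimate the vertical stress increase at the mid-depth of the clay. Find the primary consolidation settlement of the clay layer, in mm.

S_c ≈ 21.3 mm

Mid-depth of clay below the ground surface: z = 2.9 + 3.3/2 = 4.55 m.
Total vertical stress at mid-clay: σ_v = 19.8×2.9 + 18.1×1.65 = 87.285 kPa.
Pore pressure: u = 9.81×(4.55 − 0) = 44.636 kPa.
Initial effective stress: σ'_0 = σ_v − u = 87.285 − 44.636 = 42.649 kPa.
Stress increase at mid-clay by the 2:1 spreading method:
Δσ = qBL/((B+z)(L+z)) = 174×2.7×2.7/((2.7+4.55)(2.7+4.55)) = 24.132 kPa
Final effective stress: σ'_f = 42.649 + 24.132 = 66.781 kPa.
σ'_f = 66.781 ≤ σ'_p = 86.5 kPa, so the clay remains overconsolidated and only the recompression index applies:
S_c = C_r·H/(1+e₀)·log₁₀(σ'_f/σ'_0) = 0.069×3.3/2.08×log₁₀(66.781/42.649)
    = 0.10947 × 0.19474 = 0.02132 m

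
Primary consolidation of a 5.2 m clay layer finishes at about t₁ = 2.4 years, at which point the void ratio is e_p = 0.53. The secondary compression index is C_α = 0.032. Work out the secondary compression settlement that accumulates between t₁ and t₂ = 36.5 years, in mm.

Secondary compression: S_s = C_α·H/(1+e_p)·log₁₀(t₂/t₁)
S_s = 0.032×5.2/(1+0.53)×log₁₀(36.5/2.4)
    = 0.1088 × 1.182 = 0.1286 m

S_s ≈ 129 mm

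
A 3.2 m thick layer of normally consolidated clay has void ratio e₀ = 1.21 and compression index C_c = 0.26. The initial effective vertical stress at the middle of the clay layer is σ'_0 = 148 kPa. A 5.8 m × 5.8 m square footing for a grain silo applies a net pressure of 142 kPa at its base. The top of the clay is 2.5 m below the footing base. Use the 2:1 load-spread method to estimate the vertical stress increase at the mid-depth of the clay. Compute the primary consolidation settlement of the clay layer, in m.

Mid-depth of clay below the footing base: z = 2.5 + 3.2/2 = 4.1 m.
Stress increase at mid-clay by the 2:1 spreading method:
Δσ = qBL/((B+z)(L+z)) = 142×5.8×5.8/((5.8+4.1)(5.8+4.1)) = 48.739 kPa
Final effective stress: σ'_f = σ'_0 + Δσ = 148 + 48.739 = 196.74 kPa.
Normally consolidated clay, so the full stress increment lies on the virgin compression line:
S_c = C_c·H/(1+e₀)·log₁₀(σ'_f/σ'_0) = 0.26×3.2/(1+1.21)×log₁₀(196.74/148)
    = 0.37647 × 0.12363 = 0.04654 m

S_c ≈ 0.0465 m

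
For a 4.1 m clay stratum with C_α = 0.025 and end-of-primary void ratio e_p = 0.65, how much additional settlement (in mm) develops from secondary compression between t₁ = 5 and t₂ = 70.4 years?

Secondary compression: S_s = C_α·H/(1+e_p)·log₁₀(t₂/t₁)
S_s = 0.025×4.1/(1+0.65)×log₁₀(70.4/5)
    = 0.06212 × 1.149 = 0.07135 m

S_s ≈ 71.4 mm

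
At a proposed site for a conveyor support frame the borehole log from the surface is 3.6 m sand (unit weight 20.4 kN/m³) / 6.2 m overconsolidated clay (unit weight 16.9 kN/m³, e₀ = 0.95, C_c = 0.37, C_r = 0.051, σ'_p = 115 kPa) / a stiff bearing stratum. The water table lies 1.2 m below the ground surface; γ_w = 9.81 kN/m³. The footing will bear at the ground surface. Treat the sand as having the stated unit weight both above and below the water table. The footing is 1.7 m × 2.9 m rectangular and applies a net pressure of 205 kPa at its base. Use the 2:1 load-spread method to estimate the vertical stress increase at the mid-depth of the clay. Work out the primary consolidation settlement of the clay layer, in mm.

S_c ≈ 11.3 mm

Mid-depth of clay below the ground surface: z = 3.6 + 6.2/2 = 6.7 m.
Total vertical stress at mid-clay: σ_v = 20.4×3.6 + 16.9×3.1 = 125.83 kPa.
Pore pressure: u = 9.81×(6.7 − 1.2) = 53.955 kPa.
Initial effective stress: σ'_0 = σ_v − u = 125.83 − 53.955 = 71.875 kPa.
Stress increase at mid-clay by the 2:1 spreading method:
Δσ = qBL/((B+z)(L+z)) = 205×1.7×2.9/((1.7+6.7)(2.9+6.7)) = 12.533 kPa
Final effective stress: σ'_f = 71.875 + 12.533 = 84.408 kPa.
σ'_f = 84.408 ≤ σ'_p = 115 kPa, so the clay remains overconsolidated and only the recompression index applies:
S_c = C_r·H/(1+e₀)·log₁₀(σ'_f/σ'_0) = 0.051×6.2/1.95×log₁₀(84.408/71.875)
    = 0.16215 × 0.069806 = 0.01132 m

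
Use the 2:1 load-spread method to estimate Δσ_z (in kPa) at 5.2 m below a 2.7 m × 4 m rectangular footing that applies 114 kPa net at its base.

Δσ_z ≈ 16.9 kPa

By the 2:1 method the load spreads at 1 horizontal : 2 vertical, so at depth z the loaded area has grown by z in each plan dimension:
Δσ = qBL/((B+z)(L+z)) = 114×2.7×4/((2.7+5.2)(4+5.2)) = 16.94 kPa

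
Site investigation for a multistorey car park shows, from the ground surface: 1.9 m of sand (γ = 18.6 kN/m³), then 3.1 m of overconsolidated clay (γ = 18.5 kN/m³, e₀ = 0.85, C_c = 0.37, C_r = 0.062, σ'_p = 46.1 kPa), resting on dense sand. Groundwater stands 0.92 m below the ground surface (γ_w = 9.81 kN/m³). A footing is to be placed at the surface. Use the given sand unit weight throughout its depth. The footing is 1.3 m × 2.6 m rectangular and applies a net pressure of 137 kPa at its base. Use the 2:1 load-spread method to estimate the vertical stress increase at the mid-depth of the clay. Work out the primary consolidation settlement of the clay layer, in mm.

S_c ≈ 56.4 mm

Mid-depth of clay below the ground surface: z = 1.9 + 3.1/2 = 3.45 m.
Total vertical stress at mid-clay: σ_v = 18.6×1.9 + 18.5×1.55 = 64.015 kPa.
Pore pressure: u = 9.81×(3.45 − 0.92) = 24.819 kPa.
Initial effective stress: σ'_0 = σ_v − u = 64.015 − 24.819 = 39.196 kPa.
Stress increase at mid-clay by the 2:1 spreading method:
Δσ = qBL/((B+z)(L+z)) = 137×1.3×2.6/((1.3+3.45)(2.6+3.45)) = 16.113 kPa
Final effective stress: σ'_f = 39.196 + 16.113 = 55.309 kPa.
σ'_f = 55.309 > σ'_p = 46.1 kPa, so the stress path crosses the preconsolidation pressure — recompression up to σ'_p, then virgin compression beyond:
S_c = H/(1+e₀)·[C_r·log₁₀(σ'_p/σ'_0) + C_c·log₁₀(σ'_f/σ'_p)]
    = 3.1/1.85 × [0.062×log₁₀(46.1/39.196) + 0.37×log₁₀(55.309/46.1)]
    = 1.6757 × [0.0043685 + 0.029265] = 0.05636 m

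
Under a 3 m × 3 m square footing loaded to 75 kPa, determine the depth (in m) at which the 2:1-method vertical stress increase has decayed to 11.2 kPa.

z ≈ 4.76 m

2:1 spreading — at depth z the loaded area has grown by z in each plan dimension:
qB²/(B+z)² = Δσ_z ⇒ z = B(√(q/Δσ_z) − 1) = 3×(√(75/11.2) − 1) = 4.763 m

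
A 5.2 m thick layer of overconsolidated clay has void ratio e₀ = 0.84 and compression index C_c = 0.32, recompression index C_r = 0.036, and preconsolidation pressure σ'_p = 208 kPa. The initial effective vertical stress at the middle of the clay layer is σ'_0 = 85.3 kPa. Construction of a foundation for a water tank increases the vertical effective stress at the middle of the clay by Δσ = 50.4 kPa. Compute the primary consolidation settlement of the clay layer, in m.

S_c ≈ 0.0205 m

Final effective stress: σ'_f = 85.3 + 50.4 = 135.7 kPa.
σ'_f = 135.7 ≤ σ'_p = 208 kPa, so the clay remains overconsolidated and only the recompression index applies:
S_c = C_r·H/(1+e₀)·log₁₀(σ'_f/σ'_0) = 0.036×5.2/1.84×log₁₀(135.7/85.3)
    = 0.10174 × 0.20163 = 0.02051 m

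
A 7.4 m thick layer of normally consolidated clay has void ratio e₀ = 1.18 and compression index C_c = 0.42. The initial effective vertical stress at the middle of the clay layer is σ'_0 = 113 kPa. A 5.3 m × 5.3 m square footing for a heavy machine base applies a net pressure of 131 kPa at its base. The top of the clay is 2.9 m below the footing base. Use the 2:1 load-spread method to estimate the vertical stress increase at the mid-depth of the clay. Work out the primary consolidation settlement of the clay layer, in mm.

S_c ≈ 128 mm

Mid-depth of clay below the footing base: z = 2.9 + 7.4/2 = 6.6 m.
Stress increase at mid-clay by the 2:1 spreading method:
Δσ = qBL/((B+z)(L+z)) = 131×5.3×5.3/((5.3+6.6)(5.3+6.6)) = 25.985 kPa
Final effective stress: σ'_f = σ'_0 + Δσ = 113 + 25.985 = 138.99 kPa.
Normally consolidated clay, so the full stress increment lies on the virgin compression line:
S_c = C_c·H/(1+e₀)·log₁₀(σ'_f/σ'_0) = 0.42×7.4/(1+1.18)×log₁₀(138.99/113)
    = 1.4257 × 0.089905 = 0.1282 m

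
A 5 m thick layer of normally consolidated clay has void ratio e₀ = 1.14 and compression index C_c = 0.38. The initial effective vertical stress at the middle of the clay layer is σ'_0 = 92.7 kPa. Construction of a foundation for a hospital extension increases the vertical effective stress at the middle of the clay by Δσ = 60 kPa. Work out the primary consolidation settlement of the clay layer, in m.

S_c ≈ 0.192 m

Final effective stress: σ'_f = σ'_0 + Δσ = 92.7 + 60 = 152.7 kPa.
Normally consolidated clay, so the full stress increment lies on the virgin compression line:
S_c = C_c·H/(1+e₀)·log₁₀(σ'_f/σ'_0) = 0.38×5/(1+1.14)×log₁₀(152.7/92.7)
    = 0.88785 × 0.21676 = 0.1925 m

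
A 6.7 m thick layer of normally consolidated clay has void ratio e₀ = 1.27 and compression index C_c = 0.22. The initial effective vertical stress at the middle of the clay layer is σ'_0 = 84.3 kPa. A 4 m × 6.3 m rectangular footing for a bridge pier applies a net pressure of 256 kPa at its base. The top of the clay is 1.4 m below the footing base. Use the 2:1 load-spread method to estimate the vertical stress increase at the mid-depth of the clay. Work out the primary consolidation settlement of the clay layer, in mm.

S_c ≈ 164 mm

Mid-depth of clay below the footing base: z = 1.4 + 6.7/2 = 4.75 m.
Stress increase at mid-clay by the 2:1 spreading method:
Δσ = qBL/((B+z)(L+z)) = 256×4×6.3/((4+4.75)(6.3+4.75)) = 66.722 kPa
Final effective stress: σ'_f = σ'_0 + Δσ = 84.3 + 66.722 = 151.02 kPa.
Normally consolidated clay, so the full stress increment lies on the virgin compression line:
S_c = C_c·H/(1+e₀)·log₁₀(σ'_f/σ'_0) = 0.22×6.7/(1+1.27)×log₁₀(151.02/84.3)
    = 0.64934 × 0.25321 = 0.1644 m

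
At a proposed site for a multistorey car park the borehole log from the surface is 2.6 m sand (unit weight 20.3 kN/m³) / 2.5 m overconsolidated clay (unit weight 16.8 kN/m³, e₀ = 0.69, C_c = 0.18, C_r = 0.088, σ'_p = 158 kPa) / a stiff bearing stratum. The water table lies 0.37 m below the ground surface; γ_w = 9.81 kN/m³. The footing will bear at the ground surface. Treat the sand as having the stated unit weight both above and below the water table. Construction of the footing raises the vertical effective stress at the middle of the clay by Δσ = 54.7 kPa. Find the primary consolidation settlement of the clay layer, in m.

S_c ≈ 0.049 m

Mid-depth of clay below the ground surface: z = 2.6 + 2.5/2 = 3.85 m.
Total vertical stress at mid-clay: σ_v = 20.3×2.6 + 16.8×1.25 = 73.78 kPa.
Pore pressure: u = 9.81×(3.85 − 0.37) = 34.139 kPa.
Initial effective stress: σ'_0 = σ_v − u = 73.78 − 34.139 = 39.641 kPa.
Final effective stress: σ'_f = 39.641 + 54.7 = 94.341 kPa.
σ'_f = 94.341 ≤ σ'_p = 158 kPa, so the clay remains overconsolidated and only the recompression index applies:
S_c = C_r·H/(1+e₀)·log₁₀(σ'_f/σ'_0) = 0.088×2.5/1.69×log₁₀(94.341/39.641)
    = 0.13018 × 0.37656 = 0.04902 m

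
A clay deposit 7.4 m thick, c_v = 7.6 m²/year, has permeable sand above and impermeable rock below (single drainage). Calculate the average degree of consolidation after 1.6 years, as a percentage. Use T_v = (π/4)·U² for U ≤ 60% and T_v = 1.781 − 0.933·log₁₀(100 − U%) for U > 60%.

U ≈ 53.2 %

Drainage path length: H_d = H = 7.4 m (single drainage).
T_v = c_v·t/H_d² = 7.6×1.6/7.4² = 0.22206.
T_v = 0.22206 corresponds to the U ≤ 60% branch:
U = √(4T_v/π) = 0.5317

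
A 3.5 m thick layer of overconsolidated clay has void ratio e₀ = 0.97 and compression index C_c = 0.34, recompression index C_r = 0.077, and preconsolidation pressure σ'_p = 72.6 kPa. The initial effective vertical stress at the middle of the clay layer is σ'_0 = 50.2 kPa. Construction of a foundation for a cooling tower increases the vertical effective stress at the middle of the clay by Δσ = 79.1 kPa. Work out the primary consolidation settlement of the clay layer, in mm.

S_c ≈ 173 mm

Final effective stress: σ'_f = 50.2 + 79.1 = 129.3 kPa.
σ'_f = 129.3 > σ'_p = 72.6 kPa, so the stress path crosses the preconsolidation pressure — recompression up to σ'_p, then virgin compression beyond:
S_c = H/(1+e₀)·[C_r·log₁₀(σ'_p/σ'_0) + C_c·log₁₀(σ'_f/σ'_p)]
    = 3.5/1.97 × [0.077×log₁₀(72.6/50.2) + 0.34×log₁₀(129.3/72.6)]
    = 1.7766 × [0.012338 + 0.085225] = 0.1733 m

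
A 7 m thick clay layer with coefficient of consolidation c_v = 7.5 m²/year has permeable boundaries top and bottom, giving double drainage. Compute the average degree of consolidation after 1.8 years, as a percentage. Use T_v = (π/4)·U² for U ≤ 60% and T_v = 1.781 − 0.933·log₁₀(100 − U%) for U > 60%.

Drainage path length: H_d = H/2 = 3.5 m (double drainage).
T_v = c_v·t/H_d² = 7.5×1.8/3.5² = 1.102.
T_v = 1.102 corresponds to the U > 60% branch:
U = 1 − 10^((1.781 − T_v)/0.933)/100 = 0.9466

U ≈ 94.7 %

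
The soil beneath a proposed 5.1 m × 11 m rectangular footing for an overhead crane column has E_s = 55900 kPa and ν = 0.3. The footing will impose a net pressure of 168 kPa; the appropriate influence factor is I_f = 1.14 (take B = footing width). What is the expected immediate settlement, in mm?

Immediate (elastic) settlement: S_e = q·B·(1−ν²)/E_s · I_f.
S_e = 168 × 5.1 × (1 − 0.3²) / 55900 × 1.14
    = 168 × 5.1 × 0.91 / 55900 × 1.14
    = 0.0159 m = 15.9 mm

S_e ≈ 15.9 mm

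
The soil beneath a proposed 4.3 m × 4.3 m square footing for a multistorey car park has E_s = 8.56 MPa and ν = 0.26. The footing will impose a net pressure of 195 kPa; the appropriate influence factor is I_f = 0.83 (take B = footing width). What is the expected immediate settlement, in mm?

Immediate (elastic) settlement: S_e = q·B·(1−ν²)/E_s · I_f.
E_s = 8.56 MPa = 8560 kPa.
S_e = 195 × 4.3 × (1 − 0.26²) / 8560 × 0.83
    = 195 × 4.3 × 0.9324 / 8560 × 0.83
    = 0.07581 m = 75.81 mm

S_e ≈ 75.8 mm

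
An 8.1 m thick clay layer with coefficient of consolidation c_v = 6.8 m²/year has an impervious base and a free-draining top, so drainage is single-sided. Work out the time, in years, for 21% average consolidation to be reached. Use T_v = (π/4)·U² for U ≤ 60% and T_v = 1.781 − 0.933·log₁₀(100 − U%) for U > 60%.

t ≈ 0.334 years

Drainage path length: H_d = H = 8.1 m (single drainage).
U ≤ 60%: T_v = (π/4)·U² = (π/4)×0.21² = 0.034636.
t = T_v·H_d²/c_v = 0.034636×8.1²/6.8 = 0.3342 years.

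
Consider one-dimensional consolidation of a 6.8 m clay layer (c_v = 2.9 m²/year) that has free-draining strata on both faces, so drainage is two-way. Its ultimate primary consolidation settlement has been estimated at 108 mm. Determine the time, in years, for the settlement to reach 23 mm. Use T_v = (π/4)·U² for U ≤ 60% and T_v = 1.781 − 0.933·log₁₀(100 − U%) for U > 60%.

Drainage path length: H_d = H/2 = 3.4 m (double drainage).
U = S(t)/S_ult = 23/108 = 0.213.
U ≤ 60%: T_v = (π/4)·U² = (π/4)×0.21296² = 0.03562.
t = T_v·H_d²/c_v = 0.03562×3.4²/2.9 = 0.142 years.

t ≈ 0.142 years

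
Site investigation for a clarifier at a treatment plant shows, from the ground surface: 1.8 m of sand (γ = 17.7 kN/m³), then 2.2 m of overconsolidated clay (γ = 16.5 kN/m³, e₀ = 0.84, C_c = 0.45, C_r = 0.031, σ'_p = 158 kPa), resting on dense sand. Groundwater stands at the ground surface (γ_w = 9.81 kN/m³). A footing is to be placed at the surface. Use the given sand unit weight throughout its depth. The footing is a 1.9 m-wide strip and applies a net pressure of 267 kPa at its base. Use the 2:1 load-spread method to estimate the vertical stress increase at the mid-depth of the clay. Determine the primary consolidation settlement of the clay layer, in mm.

Mid-depth of clay below the ground surface: z = 1.8 + 2.2/2 = 2.9 m.
Total vertical stress at mid-clay: σ_v = 17.7×1.8 + 16.5×1.1 = 50.01 kPa.
Pore pressure: u = 9.81×(2.9 − 0) = 28.449 kPa.
Initial effective stress: σ'_0 = σ_v − u = 50.01 − 28.449 = 21.561 kPa.
Stress increase at mid-clay by the 2:1 spreading method:
Δσ = qB/(B+z) = 267×1.9/(1.9+2.9) = 105.69 kPa
Final effective stress: σ'_f = 21.561 + 105.69 = 127.25 kPa.
σ'_f = 127.25 ≤ σ'_p = 158 kPa, so the clay remains overconsolidated and only the recompression index applies:
S_c = C_r·H/(1+e₀)·log₁₀(σ'_f/σ'_0) = 0.031×2.2/1.84×log₁₀(127.25/21.561)
    = 0.037067 × 0.77099 = 0.02858 m

S_c ≈ 28.6 mm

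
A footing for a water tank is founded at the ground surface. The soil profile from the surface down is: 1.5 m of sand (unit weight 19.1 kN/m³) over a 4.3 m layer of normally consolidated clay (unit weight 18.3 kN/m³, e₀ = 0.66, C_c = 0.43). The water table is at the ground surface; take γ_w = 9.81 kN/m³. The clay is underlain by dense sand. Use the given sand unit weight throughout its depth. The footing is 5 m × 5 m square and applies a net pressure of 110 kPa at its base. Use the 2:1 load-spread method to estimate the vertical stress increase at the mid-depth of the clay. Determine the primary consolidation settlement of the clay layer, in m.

S_c ≈ 0.368 m

Mid-depth of clay below the ground surface: z = 1.5 + 4.3/2 = 3.65 m.
Total vertical stress at mid-clay: σ_v = 19.1×1.5 + 18.3×2.15 = 67.995 kPa.
Pore pressure: u = 9.81×(3.65 − 0) = 35.806 kPa.
Initial effective stress: σ'_0 = σ_v − u = 67.995 − 35.806 = 32.189 kPa.
Stress increase at mid-clay by the 2:1 spreading method:
Δσ = qBL/((B+z)(L+z)) = 110×5×5/((5+3.65)(5+3.65)) = 36.754 kPa
Final effective stress: σ'_f = σ'_0 + Δσ = 32.189 + 36.754 = 68.943 kPa.
Normally consolidated clay, so the full stress increment lies on the virgin compression line:
S_c = C_c·H/(1+e₀)·log₁₀(σ'_f/σ'_0) = 0.43×4.3/(1+0.66)×log₁₀(68.943/32.189)
    = 1.1139 × 0.33078 = 0.3685 m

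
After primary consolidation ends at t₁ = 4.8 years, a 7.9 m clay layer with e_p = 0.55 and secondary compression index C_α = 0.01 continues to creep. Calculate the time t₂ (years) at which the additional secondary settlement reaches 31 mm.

S_s = C_α·H/(1+e_p)·log₁₀(t₂/t₁) ⇒ log₁₀(t₂/t₁) = S_s·(1+e_p)/(C_α·H).
log₁₀(t₂/t₁) = 0.031 × (1+0.55) / (0.01×7.9) = 0.6082
t₂ = t₁ × 10^0.6082 = 4.8 × 4.057 = 19.47 years

t₂ ≈ 19.5 years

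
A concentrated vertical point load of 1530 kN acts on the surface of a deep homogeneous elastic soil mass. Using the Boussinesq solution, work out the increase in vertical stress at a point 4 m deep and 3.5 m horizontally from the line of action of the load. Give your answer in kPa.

Boussinesq vertical stress below a point load on an elastic half-space:
Δσ_z = 3P/(2πz²) · [1 + (r/z)²]^(−5/2)
r/z = 3.5/4 = 0.875; [1+(r/z)²]^(−5/2) = 0.24141.
Δσ_z = 3×1530/(2π×4²) × 0.24141 = 45.658 × 0.24141 = 11.02 kPa

Δσ_z ≈ 11 kPa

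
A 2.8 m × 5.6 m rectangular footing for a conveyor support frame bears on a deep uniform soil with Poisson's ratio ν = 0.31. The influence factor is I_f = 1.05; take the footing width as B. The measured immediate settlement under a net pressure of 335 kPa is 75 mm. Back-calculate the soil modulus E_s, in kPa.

S_e = q·B·(1−ν²)/E_s · I_f  ⇒  E_s = q·B·(1−ν²)·I_f / S_e.
E_s = 335 × 2.8 × 0.9039 × 1.05 / 0.075 = 11870 kPa

E_s ≈ 11900 kPa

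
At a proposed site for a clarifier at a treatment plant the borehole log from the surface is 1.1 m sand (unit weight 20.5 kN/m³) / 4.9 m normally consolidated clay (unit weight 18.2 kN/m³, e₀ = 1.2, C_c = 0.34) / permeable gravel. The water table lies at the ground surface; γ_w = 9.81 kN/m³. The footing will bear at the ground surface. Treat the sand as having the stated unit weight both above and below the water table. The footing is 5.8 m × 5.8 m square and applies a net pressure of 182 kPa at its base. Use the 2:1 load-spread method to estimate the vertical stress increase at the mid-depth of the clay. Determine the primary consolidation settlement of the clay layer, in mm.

S_c ≈ 379 mm

Mid-depth of clay below the ground surface: z = 1.1 + 4.9/2 = 3.55 m.
Total vertical stress at mid-clay: σ_v = 20.5×1.1 + 18.2×2.45 = 67.14 kPa.
Pore pressure: u = 9.81×(3.55 − 0) = 34.825 kPa.
Initial effective stress: σ'_0 = σ_v − u = 67.14 − 34.825 = 32.315 kPa.
Stress increase at mid-clay by the 2:1 spreading method:
Δσ = qBL/((B+z)(L+z)) = 182×5.8×5.8/((5.8+3.55)(5.8+3.55)) = 70.033 kPa
Final effective stress: σ'_f = σ'_0 + Δσ = 32.315 + 70.033 = 102.35 kPa.
Normally consolidated clay, so the full stress increment lies on the virgin compression line:
S_c = C_c·H/(1+e₀)·log₁₀(σ'_f/σ'_0) = 0.34×4.9/(1+1.2)×log₁₀(102.35/32.315)
    = 0.75727 × 0.50068 = 0.3791 m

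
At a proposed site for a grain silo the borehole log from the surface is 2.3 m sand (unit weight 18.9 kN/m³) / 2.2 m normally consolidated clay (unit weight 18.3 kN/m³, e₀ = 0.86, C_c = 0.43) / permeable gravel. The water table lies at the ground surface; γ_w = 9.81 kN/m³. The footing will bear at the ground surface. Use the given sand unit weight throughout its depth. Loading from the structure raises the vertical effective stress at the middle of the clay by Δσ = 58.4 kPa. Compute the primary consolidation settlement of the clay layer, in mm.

S_c ≈ 238 mm

Mid-depth of clay below the ground surface: z = 2.3 + 2.2/2 = 3.4 m.
Total vertical stress at mid-clay: σ_v = 18.9×2.3 + 18.3×1.1 = 63.6 kPa.
Pore pressure: u = 9.81×(3.4 − 0) = 33.354 kPa.
Initial effective stress: σ'_0 = σ_v − u = 63.6 − 33.354 = 30.246 kPa.
Final effective stress: σ'_f = σ'_0 + Δσ = 30.246 + 58.4 = 88.646 kPa.
Normally consolidated clay, so the full stress increment lies on the virgin compression line:
S_c = C_c·H/(1+e₀)·log₁₀(σ'_f/σ'_0) = 0.43×2.2/(1+0.86)×log₁₀(88.646/30.246)
    = 0.5086 × 0.46699 = 0.2375 m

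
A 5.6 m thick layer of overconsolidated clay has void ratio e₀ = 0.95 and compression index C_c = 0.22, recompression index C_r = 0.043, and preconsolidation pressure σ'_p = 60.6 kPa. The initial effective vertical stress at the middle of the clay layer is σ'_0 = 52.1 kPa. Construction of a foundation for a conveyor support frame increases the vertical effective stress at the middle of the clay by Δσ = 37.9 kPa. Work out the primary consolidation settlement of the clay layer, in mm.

S_c ≈ 117 mm

Final effective stress: σ'_f = 52.1 + 37.9 = 90 kPa.
σ'_f = 90 > σ'_p = 60.6 kPa, so the stress path crosses the preconsolidation pressure — recompression up to σ'_p, then virgin compression beyond:
S_c = H/(1+e₀)·[C_r·log₁₀(σ'_p/σ'_0) + C_c·log₁₀(σ'_f/σ'_p)]
    = 5.6/1.95 × [0.043×log₁₀(60.6/52.1) + 0.22×log₁₀(90/60.6)]
    = 2.8718 × [0.0028223 + 0.037789] = 0.1166 m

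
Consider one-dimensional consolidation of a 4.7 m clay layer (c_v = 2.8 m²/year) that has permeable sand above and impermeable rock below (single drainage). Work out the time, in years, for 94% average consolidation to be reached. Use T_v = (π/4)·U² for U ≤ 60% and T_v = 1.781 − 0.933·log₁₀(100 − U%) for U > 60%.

t ≈ 8.32 years

Drainage path length: H_d = H = 4.7 m (single drainage).
U > 60%: T_v = 1.781 − 0.933·log₁₀(100 − 94) = 1.055.
t = T_v·H_d²/c_v = 1.055×4.7²/2.8 = 8.323 years.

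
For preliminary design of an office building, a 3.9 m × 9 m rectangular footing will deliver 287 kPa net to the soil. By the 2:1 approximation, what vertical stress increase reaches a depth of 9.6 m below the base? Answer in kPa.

By the 2:1 method the load spreads at 1 horizontal : 2 vertical, so at depth z the loaded area has grown by z in each plan dimension:
Δσ = qBL/((B+z)(L+z)) = 287×3.9×9/((3.9+9.6)(9+9.6)) = 40.118 kPa

Δσ_z ≈ 40.1 kPa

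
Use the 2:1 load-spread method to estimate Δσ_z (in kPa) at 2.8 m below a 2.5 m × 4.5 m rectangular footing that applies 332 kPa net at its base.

By the 2:1 method the load spreads at 1 horizontal : 2 vertical, so at depth z the loaded area has grown by z in each plan dimension:
Δσ = qBL/((B+z)(L+z)) = 332×2.5×4.5/((2.5+2.8)(4.5+2.8)) = 96.537 kPa

Δσ_z ≈ 96.5 kPa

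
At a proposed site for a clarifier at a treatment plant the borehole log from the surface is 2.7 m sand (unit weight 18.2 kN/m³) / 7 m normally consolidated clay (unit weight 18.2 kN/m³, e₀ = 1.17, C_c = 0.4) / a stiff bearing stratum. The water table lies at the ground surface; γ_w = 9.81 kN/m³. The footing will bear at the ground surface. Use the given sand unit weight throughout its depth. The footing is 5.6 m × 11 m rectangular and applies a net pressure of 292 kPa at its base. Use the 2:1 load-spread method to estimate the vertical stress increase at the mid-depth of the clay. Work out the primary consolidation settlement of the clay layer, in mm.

S_c ≈ 557 mm

Mid-depth of clay below the ground surface: z = 2.7 + 7/2 = 6.2 m.
Total vertical stress at mid-clay: σ_v = 18.2×2.7 + 18.2×3.5 = 112.84 kPa.
Pore pressure: u = 9.81×(6.2 − 0) = 60.822 kPa.
Initial effective stress: σ'_0 = σ_v − u = 112.84 − 60.822 = 52.018 kPa.
Stress increase at mid-clay by the 2:1 spreading method:
Δσ = qBL/((B+z)(L+z)) = 292×5.6×11/((5.6+6.2)(11+6.2)) = 88.624 kPa
Final effective stress: σ'_f = σ'_0 + Δσ = 52.018 + 88.624 = 140.64 kPa.
Normally consolidated clay, so the full stress increment lies on the virgin compression line:
S_c = C_c·H/(1+e₀)·log₁₀(σ'_f/σ'_0) = 0.4×7/(1+1.17)×log₁₀(140.64/52.018)
    = 1.2903 × 0.43196 = 0.5574 m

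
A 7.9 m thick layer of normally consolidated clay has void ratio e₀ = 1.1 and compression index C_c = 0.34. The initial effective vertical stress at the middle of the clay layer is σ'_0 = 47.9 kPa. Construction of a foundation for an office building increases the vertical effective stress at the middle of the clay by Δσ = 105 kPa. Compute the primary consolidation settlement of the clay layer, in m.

S_c ≈ 0.645 m

Final effective stress: σ'_f = σ'_0 + Δσ = 47.9 + 105 = 152.9 kPa.
Normally consolidated clay, so the full stress increment lies on the virgin compression line:
S_c = C_c·H/(1+e₀)·log₁₀(σ'_f/σ'_0) = 0.34×7.9/(1+1.1)×log₁₀(152.9/47.9)
    = 1.279 × 0.50407 = 0.6447 m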